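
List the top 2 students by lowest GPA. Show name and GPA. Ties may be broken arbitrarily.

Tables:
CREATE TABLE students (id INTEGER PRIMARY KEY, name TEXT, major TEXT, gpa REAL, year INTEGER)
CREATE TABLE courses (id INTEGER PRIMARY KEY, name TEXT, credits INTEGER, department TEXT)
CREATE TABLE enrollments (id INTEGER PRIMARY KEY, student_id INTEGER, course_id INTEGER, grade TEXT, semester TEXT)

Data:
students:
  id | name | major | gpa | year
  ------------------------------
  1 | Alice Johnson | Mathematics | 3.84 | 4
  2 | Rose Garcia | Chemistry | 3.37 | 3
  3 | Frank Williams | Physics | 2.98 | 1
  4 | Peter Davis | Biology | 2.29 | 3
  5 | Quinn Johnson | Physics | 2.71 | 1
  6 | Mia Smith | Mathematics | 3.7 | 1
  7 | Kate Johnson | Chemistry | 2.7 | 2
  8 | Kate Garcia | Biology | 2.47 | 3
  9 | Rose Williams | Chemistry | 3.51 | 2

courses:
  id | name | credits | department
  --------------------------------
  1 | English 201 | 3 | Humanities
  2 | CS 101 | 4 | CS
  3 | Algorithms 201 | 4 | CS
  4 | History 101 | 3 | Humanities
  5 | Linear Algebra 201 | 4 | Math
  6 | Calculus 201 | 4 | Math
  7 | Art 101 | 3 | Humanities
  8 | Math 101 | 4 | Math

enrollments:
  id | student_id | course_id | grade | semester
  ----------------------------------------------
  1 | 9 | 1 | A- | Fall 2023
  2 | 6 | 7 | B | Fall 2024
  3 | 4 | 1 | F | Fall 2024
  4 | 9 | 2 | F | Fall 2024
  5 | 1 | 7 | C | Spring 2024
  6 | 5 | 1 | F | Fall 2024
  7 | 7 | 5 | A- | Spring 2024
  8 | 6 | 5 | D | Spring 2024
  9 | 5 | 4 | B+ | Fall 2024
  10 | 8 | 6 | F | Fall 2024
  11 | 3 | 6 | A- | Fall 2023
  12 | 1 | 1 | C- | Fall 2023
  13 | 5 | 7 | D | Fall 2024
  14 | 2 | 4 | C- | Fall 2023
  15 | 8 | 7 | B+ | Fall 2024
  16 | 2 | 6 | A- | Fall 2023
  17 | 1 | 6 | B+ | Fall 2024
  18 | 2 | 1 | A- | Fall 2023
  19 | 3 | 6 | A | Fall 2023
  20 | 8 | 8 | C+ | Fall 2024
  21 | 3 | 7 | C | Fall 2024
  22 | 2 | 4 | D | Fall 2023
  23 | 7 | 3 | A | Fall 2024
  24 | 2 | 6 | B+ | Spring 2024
SELECT name, gpa FROM students ORDER BY gpa ASC LIMIT 2

Execution result:
name | gpa
Peter Davis | 2.29
Kate Garcia | 2.47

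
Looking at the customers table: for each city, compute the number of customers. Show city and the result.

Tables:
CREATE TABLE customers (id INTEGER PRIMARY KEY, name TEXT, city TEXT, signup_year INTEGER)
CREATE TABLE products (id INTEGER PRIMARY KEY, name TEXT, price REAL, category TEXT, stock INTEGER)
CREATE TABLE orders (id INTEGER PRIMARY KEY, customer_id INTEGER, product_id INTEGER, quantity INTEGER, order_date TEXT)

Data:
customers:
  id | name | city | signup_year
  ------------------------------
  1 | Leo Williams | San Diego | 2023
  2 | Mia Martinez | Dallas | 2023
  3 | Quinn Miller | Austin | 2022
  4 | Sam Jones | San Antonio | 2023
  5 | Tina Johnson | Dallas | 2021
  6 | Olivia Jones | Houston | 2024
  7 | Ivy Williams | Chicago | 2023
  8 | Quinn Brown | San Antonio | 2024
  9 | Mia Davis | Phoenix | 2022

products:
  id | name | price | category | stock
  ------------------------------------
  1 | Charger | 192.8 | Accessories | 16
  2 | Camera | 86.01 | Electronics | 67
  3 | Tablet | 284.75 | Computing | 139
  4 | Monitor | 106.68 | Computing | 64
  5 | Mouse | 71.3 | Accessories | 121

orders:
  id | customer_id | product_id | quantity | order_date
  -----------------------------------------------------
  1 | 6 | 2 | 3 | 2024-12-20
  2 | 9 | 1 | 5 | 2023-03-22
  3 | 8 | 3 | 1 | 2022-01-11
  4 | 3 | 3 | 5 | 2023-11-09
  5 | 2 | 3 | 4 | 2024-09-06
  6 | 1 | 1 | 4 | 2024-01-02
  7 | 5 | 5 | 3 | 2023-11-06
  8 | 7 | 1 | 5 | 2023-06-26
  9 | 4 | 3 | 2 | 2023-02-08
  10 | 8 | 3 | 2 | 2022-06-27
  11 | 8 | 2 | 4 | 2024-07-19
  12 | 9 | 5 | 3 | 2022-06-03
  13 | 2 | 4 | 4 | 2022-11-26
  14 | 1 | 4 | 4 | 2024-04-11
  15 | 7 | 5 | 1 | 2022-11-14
SELECT city, COUNT(*) AS n FROM customers GROUP BY city

Execution result:
city | n
Austin | 1
Chicago | 1
Dallas | 2
Houston | 1
Phoenix | 1
San Antonio | 2
San Diego | 1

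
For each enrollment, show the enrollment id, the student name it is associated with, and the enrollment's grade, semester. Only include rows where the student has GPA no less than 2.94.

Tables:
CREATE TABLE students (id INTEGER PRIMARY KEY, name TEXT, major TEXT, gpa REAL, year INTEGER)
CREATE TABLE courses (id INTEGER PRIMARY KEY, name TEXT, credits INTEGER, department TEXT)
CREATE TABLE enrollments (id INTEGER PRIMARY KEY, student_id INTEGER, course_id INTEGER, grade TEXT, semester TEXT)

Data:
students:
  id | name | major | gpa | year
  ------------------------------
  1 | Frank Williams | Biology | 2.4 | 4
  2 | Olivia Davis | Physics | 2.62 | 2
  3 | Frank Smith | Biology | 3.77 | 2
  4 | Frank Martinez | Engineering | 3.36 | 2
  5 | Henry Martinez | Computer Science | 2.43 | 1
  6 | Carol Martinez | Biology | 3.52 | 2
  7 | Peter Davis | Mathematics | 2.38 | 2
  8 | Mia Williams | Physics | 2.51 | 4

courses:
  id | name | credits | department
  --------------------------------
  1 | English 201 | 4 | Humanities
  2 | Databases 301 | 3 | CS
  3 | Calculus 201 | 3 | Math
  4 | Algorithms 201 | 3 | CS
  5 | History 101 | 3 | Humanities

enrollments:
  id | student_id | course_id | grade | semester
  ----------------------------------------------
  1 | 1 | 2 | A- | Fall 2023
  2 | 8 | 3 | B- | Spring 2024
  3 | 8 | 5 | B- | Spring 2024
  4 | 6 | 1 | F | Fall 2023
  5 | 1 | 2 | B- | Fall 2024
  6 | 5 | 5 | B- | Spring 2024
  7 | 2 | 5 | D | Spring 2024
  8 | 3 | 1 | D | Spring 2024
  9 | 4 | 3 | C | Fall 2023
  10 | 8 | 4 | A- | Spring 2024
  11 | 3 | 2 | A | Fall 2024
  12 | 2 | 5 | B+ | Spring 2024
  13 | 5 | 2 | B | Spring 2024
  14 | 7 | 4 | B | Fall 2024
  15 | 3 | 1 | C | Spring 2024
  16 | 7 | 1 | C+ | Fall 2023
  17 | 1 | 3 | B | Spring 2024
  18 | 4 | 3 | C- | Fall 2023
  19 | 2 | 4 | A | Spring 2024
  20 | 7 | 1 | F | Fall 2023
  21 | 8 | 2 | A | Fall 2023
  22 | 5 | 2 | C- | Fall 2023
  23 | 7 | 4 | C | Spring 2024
SELECT c.id, p.name AS student, c.grade, c.semester FROM enrollments c JOIN students p ON c.student_id = p.id WHERE p.gpa >= 2.94

Execution result:
id | student | grade | semester
4 | Carol Martinez | F | Fall 2023
8 | Frank Smith | D | Spring 2024
9 | Frank Martinez | C | Fall 2023
11 | Frank Smith | A | Fall 2024
15 | Frank Smith | C | Spring 2024
18 | Frank Martinez | C- | Fall 2023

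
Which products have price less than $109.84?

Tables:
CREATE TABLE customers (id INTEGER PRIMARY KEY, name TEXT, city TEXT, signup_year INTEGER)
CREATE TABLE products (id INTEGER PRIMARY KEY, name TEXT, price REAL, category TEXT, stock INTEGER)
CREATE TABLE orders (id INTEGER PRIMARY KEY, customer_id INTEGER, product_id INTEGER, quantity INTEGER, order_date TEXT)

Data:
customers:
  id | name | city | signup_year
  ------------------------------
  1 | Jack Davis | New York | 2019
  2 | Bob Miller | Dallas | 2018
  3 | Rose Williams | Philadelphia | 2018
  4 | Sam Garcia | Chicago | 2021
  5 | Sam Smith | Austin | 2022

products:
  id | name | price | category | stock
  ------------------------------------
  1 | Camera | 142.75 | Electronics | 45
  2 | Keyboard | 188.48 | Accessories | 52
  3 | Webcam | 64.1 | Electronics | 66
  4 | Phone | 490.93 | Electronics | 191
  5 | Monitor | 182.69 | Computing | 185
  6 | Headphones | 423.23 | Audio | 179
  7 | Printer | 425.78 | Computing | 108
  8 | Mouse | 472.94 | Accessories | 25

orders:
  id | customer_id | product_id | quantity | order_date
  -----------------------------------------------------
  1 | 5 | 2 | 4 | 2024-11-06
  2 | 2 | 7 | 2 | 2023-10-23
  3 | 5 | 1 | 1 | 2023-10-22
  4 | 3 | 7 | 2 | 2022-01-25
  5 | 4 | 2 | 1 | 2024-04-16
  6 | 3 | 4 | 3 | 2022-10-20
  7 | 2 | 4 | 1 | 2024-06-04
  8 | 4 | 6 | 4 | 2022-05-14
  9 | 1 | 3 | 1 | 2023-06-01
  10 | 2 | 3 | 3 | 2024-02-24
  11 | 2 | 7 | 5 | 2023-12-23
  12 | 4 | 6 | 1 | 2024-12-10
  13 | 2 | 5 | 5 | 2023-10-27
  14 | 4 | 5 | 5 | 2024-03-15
SELECT name, price FROM products WHERE price < 109.84

Execution result:
name | price
Webcam | 64.10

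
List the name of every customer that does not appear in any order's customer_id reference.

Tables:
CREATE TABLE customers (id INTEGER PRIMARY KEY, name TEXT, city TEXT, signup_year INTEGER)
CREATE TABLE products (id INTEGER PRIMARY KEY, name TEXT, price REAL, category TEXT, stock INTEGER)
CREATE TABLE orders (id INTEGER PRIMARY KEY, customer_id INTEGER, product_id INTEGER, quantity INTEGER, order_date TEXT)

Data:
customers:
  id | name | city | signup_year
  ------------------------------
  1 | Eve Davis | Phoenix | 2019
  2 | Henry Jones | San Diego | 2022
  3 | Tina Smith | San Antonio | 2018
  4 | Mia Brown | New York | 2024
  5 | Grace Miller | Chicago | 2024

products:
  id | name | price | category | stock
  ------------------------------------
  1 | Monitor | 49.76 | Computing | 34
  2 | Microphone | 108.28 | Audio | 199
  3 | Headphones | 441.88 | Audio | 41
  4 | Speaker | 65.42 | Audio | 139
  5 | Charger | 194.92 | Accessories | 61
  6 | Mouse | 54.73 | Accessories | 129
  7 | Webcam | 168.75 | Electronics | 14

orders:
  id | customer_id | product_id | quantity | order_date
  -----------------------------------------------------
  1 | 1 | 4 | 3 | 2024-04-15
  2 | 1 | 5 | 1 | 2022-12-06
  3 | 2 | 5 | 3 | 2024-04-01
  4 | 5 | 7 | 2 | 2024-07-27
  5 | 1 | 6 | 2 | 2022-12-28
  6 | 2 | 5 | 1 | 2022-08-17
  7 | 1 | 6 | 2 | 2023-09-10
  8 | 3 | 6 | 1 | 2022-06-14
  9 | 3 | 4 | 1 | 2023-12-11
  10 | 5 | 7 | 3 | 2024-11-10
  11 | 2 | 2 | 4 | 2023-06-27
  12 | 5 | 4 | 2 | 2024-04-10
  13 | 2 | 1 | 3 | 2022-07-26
SELECT p.name FROM customers p LEFT JOIN orders c ON c.customer_id = p.id WHERE c.id IS NULL

Execution result:
Mia Brown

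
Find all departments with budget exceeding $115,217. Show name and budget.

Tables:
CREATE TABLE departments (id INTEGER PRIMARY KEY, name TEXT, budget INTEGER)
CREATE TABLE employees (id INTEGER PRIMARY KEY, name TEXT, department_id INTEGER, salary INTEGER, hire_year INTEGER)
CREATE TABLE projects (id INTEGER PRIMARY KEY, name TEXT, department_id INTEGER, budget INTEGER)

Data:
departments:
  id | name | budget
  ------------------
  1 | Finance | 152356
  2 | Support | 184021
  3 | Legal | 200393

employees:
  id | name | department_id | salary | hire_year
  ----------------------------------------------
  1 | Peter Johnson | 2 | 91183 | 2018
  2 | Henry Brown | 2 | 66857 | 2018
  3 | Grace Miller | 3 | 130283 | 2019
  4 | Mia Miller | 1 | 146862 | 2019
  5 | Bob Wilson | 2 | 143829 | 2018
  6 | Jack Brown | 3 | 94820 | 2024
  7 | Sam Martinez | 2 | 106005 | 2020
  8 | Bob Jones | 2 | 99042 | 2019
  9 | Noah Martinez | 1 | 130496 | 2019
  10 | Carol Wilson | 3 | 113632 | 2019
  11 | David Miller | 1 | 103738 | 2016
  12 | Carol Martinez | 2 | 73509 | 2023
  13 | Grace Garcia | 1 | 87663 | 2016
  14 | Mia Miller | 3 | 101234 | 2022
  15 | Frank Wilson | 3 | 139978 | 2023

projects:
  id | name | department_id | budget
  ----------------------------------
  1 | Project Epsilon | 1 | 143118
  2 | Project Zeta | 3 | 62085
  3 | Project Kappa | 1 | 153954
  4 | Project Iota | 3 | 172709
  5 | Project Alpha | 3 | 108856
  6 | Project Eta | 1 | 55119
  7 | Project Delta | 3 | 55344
SELECT name, budget FROM departments WHERE budget > 115217

Execution result:
name | budget
Finance | 152356
Support | 184021
Legal | 200393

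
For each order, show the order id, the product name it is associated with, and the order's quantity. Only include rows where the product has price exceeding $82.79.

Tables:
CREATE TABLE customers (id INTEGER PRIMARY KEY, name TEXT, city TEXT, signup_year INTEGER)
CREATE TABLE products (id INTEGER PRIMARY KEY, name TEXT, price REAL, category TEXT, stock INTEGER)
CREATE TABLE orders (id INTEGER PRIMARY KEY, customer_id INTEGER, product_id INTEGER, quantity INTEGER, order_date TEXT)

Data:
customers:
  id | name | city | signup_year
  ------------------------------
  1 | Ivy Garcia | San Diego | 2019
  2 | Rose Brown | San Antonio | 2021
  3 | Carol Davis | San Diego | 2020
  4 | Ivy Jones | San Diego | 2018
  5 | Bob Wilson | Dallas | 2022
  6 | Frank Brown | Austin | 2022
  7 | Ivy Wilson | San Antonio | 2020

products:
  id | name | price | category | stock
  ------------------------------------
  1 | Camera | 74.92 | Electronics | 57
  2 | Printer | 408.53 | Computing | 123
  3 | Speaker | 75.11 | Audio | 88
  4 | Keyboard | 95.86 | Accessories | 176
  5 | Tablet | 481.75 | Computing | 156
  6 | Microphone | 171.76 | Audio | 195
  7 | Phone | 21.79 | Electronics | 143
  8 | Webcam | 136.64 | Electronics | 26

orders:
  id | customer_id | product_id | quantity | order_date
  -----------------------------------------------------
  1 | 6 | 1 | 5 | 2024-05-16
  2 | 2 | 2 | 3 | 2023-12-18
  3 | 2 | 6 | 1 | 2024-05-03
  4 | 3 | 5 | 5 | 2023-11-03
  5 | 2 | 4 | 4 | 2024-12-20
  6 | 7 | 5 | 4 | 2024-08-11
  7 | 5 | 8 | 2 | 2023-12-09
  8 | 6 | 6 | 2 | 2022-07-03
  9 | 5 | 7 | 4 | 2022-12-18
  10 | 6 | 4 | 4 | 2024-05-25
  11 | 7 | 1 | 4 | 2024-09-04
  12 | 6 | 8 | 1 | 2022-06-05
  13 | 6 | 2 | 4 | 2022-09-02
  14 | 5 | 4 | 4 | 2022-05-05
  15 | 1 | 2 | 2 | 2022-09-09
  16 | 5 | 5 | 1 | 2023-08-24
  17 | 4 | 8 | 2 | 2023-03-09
SELECT c.id, p.name AS product, c.quantity FROM orders c JOIN products p ON c.product_id = p.id WHERE p.price > 82.79

Execution result:
id | product | quantity
2 | Printer | 3
3 | Microphone | 1
4 | Tablet | 5
5 | Keyboard | 4
6 | Tablet | 4
7 | Webcam | 2
8 | Microphone | 2
10 | Keyboard | 4
12 | Webcam | 1
13 | Printer | 4
14 | Keyboard | 4
15 | Printer | 2
16 | Tablet | 1
17 | Webcam | 2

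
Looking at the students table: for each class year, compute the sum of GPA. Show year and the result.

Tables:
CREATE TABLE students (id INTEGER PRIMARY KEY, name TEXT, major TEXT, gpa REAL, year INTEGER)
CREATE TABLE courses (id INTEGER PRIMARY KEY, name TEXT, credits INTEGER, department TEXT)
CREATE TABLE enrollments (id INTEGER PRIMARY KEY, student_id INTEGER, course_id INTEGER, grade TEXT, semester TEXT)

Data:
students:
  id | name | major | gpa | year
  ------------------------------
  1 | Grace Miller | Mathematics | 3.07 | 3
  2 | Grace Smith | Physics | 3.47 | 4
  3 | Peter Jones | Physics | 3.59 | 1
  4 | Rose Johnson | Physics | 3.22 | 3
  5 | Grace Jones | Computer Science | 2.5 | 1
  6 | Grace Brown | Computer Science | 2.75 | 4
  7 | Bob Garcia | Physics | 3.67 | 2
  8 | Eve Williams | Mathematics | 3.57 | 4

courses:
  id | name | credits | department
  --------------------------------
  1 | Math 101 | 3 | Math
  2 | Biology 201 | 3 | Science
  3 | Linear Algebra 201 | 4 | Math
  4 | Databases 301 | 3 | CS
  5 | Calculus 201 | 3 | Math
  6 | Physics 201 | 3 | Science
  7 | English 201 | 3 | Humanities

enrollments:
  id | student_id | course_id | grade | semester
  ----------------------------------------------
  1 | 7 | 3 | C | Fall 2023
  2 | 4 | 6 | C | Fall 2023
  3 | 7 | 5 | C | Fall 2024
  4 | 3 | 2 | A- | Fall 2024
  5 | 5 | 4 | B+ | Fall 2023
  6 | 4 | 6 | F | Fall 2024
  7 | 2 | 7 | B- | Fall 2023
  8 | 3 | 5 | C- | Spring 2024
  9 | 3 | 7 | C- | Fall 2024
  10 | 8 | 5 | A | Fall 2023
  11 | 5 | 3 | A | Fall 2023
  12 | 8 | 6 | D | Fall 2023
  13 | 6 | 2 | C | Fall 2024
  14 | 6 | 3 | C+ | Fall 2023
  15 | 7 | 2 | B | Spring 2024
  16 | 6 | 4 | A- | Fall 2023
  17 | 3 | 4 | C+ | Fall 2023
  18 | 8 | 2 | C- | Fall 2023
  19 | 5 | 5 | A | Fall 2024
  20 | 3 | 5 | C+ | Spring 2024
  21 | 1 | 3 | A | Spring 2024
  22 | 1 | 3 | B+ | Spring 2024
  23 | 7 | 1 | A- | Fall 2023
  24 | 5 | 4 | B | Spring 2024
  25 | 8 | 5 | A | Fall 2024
SELECT year, SUM(gpa) AS sum_gpa FROM students GROUP BY year

Execution result:
year | sum_gpa
1 | 6.09
2 | 3.67
3 | 6.29
4 | 9.79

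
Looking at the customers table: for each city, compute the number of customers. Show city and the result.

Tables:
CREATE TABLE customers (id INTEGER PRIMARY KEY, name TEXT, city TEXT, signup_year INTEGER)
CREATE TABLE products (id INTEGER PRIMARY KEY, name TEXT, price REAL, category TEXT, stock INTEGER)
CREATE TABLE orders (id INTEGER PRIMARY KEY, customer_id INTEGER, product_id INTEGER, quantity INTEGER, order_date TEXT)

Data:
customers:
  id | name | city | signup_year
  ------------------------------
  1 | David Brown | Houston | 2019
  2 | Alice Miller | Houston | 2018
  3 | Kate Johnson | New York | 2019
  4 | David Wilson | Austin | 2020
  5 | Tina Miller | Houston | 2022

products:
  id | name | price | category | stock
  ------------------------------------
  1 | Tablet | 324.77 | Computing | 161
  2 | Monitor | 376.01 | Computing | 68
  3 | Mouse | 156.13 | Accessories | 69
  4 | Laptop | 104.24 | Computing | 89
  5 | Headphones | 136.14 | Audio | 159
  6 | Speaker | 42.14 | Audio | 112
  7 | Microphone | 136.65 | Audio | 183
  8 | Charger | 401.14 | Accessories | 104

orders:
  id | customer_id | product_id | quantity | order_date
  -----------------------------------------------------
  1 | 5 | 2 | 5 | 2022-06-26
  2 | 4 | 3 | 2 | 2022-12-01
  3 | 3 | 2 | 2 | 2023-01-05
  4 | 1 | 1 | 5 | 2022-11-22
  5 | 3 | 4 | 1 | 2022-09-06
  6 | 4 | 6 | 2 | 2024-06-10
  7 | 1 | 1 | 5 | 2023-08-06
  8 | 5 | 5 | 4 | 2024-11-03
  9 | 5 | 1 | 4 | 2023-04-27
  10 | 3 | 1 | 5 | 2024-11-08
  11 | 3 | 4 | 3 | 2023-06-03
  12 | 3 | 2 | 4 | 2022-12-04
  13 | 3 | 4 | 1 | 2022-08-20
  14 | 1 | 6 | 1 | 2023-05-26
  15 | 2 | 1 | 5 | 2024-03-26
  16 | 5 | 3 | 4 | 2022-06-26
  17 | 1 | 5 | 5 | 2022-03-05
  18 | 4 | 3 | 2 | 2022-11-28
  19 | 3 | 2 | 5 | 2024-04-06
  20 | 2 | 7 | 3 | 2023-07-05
SELECT city, COUNT(*) AS n FROM customers GROUP BY city

Execution result:
city | n
Austin | 1
Houston | 3
New York | 1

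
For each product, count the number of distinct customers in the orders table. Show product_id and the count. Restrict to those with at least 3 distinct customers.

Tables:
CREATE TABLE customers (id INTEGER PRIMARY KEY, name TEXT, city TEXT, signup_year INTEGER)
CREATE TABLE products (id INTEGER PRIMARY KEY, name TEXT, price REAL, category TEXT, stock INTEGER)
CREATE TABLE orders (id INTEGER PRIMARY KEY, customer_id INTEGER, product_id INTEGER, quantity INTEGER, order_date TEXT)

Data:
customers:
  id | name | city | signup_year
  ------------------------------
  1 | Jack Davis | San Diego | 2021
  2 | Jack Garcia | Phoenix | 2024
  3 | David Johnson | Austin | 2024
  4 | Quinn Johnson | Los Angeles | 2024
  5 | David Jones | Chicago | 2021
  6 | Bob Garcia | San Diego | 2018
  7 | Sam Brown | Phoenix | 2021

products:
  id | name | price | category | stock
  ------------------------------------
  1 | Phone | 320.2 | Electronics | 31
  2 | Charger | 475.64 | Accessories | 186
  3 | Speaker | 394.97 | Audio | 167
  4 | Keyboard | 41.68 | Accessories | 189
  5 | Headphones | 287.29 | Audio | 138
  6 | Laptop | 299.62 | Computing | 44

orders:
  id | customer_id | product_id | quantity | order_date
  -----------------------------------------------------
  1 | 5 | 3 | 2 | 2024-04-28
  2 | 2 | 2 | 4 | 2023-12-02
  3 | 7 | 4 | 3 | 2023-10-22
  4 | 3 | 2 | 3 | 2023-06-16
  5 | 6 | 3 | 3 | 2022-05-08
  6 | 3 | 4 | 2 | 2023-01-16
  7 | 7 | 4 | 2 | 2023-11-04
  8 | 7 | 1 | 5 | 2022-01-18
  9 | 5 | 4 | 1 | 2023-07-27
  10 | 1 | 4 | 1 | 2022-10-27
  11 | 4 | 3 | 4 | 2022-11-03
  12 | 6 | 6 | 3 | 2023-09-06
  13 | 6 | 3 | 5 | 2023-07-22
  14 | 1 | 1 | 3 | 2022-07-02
SELECT product_id, COUNT(DISTINCT customer_id) AS distinct_customer_count FROM orders GROUP BY product_id HAVING COUNT(DISTINCT customer_id) >= 3

Execution result:
product_id | distinct_customer_count
3 | 3
4 | 4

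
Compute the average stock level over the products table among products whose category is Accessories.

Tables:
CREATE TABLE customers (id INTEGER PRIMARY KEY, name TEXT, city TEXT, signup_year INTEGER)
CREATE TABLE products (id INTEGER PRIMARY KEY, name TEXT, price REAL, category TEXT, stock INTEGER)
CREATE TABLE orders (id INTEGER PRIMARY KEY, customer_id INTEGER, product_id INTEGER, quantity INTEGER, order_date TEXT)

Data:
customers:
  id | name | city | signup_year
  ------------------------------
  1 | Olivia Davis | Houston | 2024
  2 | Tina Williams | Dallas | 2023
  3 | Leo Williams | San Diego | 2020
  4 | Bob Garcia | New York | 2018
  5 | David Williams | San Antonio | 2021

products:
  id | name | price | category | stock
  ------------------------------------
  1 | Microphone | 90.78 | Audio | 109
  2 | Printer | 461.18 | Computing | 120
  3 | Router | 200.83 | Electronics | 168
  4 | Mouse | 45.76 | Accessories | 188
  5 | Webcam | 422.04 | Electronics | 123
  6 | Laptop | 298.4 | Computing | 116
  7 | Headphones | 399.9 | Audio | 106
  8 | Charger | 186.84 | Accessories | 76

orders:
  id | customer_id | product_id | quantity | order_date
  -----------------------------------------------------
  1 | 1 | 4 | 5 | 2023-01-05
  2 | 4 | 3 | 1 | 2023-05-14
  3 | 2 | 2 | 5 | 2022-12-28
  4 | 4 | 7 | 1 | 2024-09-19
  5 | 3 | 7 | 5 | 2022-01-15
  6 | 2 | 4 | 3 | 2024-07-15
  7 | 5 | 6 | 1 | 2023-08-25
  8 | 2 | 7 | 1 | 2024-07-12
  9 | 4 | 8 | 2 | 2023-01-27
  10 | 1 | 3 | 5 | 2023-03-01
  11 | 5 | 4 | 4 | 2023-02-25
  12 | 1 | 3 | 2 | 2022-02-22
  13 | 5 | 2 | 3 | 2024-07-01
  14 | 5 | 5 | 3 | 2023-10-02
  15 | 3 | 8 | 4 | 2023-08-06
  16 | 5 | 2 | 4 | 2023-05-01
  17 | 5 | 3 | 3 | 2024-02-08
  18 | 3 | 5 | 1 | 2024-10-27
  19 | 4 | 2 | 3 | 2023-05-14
SELECT AVG(stock) FROM products WHERE category = 'Accessories'

Execution result:
132.00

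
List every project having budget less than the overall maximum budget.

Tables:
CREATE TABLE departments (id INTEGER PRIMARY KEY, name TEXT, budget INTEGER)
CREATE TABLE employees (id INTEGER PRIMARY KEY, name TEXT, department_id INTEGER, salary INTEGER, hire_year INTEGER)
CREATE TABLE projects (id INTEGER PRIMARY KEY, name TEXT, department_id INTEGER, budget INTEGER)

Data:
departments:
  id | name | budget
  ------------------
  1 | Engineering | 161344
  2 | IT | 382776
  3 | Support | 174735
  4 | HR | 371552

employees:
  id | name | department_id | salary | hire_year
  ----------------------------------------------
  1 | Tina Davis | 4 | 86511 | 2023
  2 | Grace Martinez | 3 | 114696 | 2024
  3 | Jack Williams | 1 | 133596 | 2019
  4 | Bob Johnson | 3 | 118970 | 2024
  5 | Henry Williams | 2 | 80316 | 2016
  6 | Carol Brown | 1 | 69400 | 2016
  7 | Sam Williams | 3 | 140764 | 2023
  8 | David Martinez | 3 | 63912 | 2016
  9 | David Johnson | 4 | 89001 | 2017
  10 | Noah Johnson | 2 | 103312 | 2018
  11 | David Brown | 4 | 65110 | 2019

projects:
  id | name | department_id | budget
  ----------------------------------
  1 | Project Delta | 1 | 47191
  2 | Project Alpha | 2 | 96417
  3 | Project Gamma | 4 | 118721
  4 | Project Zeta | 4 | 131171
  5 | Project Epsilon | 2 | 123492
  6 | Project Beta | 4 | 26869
SELECT name, budget FROM projects WHERE budget < (SELECT MAX(budget) FROM projects)

Execution result:
name | budget
Project Delta | 47191
Project Alpha | 96417
Project Gamma | 118721
Project Epsilon | 123492
Project Beta | 26869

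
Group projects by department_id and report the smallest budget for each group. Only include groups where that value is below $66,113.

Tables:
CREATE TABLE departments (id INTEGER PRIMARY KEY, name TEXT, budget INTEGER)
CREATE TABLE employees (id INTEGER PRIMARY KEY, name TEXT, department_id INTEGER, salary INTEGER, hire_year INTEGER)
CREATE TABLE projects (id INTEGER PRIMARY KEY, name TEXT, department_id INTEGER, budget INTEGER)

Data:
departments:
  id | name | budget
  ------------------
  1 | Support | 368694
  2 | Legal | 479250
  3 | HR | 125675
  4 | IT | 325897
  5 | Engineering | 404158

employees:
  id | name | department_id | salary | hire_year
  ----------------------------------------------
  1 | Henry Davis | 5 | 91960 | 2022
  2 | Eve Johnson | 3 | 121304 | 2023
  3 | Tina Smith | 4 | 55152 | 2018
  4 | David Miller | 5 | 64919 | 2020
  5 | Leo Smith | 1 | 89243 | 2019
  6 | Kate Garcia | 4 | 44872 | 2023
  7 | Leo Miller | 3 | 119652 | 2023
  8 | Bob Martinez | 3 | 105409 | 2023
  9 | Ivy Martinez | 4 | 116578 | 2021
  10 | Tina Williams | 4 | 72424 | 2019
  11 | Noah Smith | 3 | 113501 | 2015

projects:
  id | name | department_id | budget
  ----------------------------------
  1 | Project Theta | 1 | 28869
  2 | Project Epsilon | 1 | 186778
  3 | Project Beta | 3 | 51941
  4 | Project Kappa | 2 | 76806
SELECT department_id, MIN(budget) AS min_budget FROM projects GROUP BY department_id HAVING MIN(budget) < 66113

Execution result:
department_id | min_budget
1 | 28869
3 | 51941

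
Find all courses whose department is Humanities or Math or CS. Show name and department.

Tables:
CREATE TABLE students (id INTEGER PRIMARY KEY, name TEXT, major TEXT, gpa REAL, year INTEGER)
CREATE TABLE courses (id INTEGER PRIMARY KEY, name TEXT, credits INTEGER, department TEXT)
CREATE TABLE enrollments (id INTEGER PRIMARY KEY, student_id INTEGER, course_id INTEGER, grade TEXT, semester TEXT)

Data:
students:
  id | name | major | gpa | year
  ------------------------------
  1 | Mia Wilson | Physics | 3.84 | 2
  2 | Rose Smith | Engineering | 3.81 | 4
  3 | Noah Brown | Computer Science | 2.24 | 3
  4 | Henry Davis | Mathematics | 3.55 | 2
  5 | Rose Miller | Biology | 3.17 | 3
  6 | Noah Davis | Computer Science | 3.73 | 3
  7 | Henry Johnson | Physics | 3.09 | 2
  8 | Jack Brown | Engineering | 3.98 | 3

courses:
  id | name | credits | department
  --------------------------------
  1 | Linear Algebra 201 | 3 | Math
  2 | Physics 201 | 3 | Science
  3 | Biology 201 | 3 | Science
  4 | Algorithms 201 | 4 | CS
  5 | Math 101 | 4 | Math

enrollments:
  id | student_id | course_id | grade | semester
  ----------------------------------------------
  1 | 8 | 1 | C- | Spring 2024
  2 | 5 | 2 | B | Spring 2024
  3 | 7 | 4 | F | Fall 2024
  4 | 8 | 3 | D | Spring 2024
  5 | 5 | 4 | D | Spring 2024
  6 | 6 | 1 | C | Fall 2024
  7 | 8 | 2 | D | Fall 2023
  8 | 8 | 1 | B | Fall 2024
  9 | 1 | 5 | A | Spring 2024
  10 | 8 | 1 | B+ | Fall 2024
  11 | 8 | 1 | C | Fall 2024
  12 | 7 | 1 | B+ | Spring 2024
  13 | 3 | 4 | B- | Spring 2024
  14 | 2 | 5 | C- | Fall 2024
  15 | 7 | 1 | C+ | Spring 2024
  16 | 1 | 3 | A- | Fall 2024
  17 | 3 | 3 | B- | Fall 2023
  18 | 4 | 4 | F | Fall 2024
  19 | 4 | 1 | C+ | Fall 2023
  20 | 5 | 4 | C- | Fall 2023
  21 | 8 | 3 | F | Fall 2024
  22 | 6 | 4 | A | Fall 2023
SELECT name, department FROM courses WHERE department IN ('Humanities', 'Math', 'CS')

Execution result:
name | department
Linear Algebra 201 | Math
Algorithms 201 | CS
Math 101 | Math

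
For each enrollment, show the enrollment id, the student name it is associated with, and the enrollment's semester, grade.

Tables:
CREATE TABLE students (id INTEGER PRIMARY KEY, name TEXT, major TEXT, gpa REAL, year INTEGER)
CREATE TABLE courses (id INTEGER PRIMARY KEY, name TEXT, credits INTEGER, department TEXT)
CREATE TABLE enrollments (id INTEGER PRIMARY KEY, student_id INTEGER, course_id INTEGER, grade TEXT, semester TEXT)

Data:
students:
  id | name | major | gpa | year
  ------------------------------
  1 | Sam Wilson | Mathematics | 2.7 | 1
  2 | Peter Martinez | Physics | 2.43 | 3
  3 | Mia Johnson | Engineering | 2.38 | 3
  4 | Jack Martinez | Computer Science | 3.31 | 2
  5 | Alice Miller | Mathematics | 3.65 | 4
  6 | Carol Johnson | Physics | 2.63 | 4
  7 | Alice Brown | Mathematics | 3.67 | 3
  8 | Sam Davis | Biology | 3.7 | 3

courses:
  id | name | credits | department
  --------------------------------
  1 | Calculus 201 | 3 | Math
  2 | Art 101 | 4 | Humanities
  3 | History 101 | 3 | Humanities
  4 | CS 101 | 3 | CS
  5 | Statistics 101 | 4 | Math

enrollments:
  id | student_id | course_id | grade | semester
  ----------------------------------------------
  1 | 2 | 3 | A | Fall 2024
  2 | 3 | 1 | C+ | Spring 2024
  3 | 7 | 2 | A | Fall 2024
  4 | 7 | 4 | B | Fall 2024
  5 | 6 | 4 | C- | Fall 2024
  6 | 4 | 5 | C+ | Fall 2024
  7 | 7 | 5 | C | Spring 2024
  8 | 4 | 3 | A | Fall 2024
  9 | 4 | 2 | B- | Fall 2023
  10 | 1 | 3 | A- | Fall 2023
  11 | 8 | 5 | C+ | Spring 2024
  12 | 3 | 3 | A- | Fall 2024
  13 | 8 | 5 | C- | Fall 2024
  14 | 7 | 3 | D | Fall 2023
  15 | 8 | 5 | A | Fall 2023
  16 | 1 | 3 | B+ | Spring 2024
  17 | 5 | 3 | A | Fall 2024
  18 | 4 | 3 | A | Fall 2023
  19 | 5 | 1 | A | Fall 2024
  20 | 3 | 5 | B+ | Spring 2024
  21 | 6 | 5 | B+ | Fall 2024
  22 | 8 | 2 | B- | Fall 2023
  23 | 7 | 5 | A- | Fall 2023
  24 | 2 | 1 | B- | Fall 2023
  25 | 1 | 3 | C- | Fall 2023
SELECT c.id, p.name AS student, c.semester, c.grade FROM enrollments c JOIN students p ON c.student_id = p.id

Execution result:
id | student | semester | grade
1 | Peter Martinez | Fall 2024 | A
2 | Mia Johnson | Spring 2024 | C+
3 | Alice Brown | Fall 2024 | A
4 | Alice Brown | Fall 2024 | B
5 | Carol Johnson | Fall 2024 | C-
6 | Jack Martinez | Fall 2024 | C+
7 | Alice Brown | Spring 2024 | C
8 | Jack Martinez | Fall 2024 | A
9 | Jack Martinez | Fall 2023 | B-
10 | Sam Wilson | Fall 2023 | A-
11 | Sam Davis | Spring 2024 | C+
12 | Mia Johnson | Fall 2024 | A-
13 | Sam Davis | Fall 2024 | C-
14 | Alice Brown | Fall 2023 | D
15 | Sam Davis | Fall 2023 | A
16 | Sam Wilson | Spring 2024 | B+
17 | Alice Miller | Fall 2024 | A
18 | Jack Martinez | Fall 2023 | A
19 | Alice Miller | Fall 2024 | A
20 | Mia Johnson | Spring 2024 | B+
21 | Carol Johnson | Fall 2024 | B+
22 | Sam Davis | Fall 2023 | B-
23 | Alice Brown | Fall 2023 | A-
24 | Peter Martinez | Fall 2023 | B-
25 | Sam Wilson | Fall 2023 | C-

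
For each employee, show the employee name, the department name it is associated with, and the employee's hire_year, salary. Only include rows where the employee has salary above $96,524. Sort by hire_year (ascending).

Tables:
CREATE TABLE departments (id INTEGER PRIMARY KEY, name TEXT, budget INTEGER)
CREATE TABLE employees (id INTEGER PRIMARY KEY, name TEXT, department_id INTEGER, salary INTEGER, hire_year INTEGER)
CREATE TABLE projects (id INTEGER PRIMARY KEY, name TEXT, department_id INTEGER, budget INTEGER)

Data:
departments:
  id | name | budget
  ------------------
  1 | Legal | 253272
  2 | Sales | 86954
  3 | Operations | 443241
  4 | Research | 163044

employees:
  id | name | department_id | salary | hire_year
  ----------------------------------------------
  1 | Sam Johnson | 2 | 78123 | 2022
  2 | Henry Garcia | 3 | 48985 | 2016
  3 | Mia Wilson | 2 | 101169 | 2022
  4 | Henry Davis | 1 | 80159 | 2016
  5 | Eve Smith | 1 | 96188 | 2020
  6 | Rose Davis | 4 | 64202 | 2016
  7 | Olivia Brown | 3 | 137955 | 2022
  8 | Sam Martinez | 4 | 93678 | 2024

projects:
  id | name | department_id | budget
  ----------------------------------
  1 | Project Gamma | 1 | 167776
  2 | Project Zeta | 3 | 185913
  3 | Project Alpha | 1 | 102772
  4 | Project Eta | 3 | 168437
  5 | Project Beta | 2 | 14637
SELECT c.name, p.name AS department, c.hire_year, c.salary FROM employees c JOIN departments p ON c.department_id = p.id WHERE c.salary > 96524 ORDER BY c.hire_year ASC

Execution result:
name | department | hire_year | salary
Mia Wilson | Sales | 2022 | 101169
Olivia Brown | Operations | 2022 | 137955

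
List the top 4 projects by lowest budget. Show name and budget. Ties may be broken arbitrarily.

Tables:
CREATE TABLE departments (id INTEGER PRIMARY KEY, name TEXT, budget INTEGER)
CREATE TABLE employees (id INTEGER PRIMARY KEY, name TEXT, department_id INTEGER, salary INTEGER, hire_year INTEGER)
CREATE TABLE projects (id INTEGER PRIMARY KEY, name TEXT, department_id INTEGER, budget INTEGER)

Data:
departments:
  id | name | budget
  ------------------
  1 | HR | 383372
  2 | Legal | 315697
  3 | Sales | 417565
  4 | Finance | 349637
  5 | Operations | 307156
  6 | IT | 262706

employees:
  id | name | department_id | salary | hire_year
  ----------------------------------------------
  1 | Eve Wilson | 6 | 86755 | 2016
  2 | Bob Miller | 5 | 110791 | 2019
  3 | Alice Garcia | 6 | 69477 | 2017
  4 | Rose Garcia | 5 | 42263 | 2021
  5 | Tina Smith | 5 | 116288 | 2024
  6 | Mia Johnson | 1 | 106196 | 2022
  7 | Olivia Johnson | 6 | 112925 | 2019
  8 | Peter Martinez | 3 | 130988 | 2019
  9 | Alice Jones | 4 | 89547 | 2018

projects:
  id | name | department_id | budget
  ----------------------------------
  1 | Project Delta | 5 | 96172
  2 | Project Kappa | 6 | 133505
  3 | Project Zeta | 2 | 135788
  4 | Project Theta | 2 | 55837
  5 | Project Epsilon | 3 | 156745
SELECT name, budget FROM projects ORDER BY budget ASC LIMIT 4

Execution result:
name | budget
Project Theta | 55837
Project Delta | 96172
Project Kappa | 133505
Project Zeta | 135788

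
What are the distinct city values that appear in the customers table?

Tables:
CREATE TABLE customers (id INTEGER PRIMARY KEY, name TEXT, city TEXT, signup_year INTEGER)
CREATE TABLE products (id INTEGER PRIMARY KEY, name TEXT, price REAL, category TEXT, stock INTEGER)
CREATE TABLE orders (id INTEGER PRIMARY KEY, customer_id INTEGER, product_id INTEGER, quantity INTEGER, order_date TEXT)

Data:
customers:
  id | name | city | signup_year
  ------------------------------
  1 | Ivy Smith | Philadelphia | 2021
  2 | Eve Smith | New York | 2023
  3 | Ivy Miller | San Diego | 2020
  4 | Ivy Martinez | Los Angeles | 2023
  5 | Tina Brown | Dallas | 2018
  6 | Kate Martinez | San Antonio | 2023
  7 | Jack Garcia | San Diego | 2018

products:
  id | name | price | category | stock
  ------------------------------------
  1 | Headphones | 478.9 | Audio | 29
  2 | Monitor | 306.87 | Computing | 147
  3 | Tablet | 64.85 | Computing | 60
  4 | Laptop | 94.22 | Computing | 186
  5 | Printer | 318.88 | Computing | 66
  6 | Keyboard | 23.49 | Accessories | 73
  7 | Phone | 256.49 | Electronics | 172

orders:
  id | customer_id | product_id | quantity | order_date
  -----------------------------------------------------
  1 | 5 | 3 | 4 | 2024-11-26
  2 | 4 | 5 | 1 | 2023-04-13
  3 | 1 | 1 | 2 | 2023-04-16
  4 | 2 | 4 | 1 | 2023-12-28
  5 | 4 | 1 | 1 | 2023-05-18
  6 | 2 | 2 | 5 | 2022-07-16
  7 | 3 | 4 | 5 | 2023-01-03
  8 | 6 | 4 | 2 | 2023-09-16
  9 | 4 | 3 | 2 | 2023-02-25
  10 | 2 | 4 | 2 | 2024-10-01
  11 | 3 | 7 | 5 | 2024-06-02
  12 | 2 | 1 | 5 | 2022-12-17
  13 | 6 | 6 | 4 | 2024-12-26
SELECT DISTINCT city FROM customers

Execution result:
city
Philadelphia
New York
San Diego
Los Angeles
Dallas
San Antonio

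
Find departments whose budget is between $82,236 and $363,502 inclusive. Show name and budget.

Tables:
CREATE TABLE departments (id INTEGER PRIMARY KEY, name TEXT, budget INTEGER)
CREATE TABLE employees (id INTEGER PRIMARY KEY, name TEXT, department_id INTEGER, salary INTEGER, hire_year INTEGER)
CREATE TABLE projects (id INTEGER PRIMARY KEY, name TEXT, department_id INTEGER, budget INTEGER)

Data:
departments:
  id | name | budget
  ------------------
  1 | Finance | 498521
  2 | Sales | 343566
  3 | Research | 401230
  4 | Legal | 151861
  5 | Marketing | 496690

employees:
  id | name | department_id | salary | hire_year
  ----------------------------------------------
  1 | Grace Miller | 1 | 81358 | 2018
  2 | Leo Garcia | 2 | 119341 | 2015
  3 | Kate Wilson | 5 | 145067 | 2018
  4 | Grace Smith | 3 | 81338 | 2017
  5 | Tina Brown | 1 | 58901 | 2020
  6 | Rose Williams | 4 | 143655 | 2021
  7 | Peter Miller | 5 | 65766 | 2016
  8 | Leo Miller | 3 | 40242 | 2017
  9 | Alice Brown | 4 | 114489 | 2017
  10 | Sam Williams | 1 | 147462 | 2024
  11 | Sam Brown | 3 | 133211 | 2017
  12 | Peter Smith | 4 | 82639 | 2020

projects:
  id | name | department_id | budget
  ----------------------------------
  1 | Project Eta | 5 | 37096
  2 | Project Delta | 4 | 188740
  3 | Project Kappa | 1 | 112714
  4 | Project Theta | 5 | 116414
SELECT name, budget FROM departments WHERE budget BETWEEN 82236 AND 363502

Execution result:
name | budget
Sales | 343566
Legal | 151861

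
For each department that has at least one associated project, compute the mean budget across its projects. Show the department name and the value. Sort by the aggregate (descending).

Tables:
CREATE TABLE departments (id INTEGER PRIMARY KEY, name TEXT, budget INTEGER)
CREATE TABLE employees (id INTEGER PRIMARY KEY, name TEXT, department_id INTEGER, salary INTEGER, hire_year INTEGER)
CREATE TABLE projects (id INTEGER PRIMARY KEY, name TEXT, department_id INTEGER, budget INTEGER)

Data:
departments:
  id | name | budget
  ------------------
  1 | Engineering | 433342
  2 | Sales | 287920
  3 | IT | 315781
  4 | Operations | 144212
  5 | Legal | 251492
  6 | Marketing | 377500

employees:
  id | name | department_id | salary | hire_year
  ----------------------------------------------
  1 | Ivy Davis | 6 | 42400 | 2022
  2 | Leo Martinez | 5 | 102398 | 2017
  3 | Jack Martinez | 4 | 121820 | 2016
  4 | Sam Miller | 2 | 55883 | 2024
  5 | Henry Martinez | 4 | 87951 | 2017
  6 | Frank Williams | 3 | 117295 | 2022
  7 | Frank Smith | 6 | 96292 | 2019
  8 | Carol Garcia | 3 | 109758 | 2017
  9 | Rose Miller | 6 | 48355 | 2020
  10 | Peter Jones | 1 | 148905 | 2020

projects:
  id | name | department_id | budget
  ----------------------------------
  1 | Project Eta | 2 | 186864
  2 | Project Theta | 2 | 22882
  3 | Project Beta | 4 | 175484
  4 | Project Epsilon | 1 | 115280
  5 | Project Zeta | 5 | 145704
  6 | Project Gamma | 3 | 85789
SELECT p.name, AVG(c.budget) AS avg_budget FROM projects c JOIN departments p ON c.department_id = p.id GROUP BY p.id, p.name ORDER BY avg_budget DESC

Execution result:
name | avg_budget
Operations | 175484.00
Legal | 145704.00
Engineering | 115280.00
Sales | 104873.00
IT | 85789.00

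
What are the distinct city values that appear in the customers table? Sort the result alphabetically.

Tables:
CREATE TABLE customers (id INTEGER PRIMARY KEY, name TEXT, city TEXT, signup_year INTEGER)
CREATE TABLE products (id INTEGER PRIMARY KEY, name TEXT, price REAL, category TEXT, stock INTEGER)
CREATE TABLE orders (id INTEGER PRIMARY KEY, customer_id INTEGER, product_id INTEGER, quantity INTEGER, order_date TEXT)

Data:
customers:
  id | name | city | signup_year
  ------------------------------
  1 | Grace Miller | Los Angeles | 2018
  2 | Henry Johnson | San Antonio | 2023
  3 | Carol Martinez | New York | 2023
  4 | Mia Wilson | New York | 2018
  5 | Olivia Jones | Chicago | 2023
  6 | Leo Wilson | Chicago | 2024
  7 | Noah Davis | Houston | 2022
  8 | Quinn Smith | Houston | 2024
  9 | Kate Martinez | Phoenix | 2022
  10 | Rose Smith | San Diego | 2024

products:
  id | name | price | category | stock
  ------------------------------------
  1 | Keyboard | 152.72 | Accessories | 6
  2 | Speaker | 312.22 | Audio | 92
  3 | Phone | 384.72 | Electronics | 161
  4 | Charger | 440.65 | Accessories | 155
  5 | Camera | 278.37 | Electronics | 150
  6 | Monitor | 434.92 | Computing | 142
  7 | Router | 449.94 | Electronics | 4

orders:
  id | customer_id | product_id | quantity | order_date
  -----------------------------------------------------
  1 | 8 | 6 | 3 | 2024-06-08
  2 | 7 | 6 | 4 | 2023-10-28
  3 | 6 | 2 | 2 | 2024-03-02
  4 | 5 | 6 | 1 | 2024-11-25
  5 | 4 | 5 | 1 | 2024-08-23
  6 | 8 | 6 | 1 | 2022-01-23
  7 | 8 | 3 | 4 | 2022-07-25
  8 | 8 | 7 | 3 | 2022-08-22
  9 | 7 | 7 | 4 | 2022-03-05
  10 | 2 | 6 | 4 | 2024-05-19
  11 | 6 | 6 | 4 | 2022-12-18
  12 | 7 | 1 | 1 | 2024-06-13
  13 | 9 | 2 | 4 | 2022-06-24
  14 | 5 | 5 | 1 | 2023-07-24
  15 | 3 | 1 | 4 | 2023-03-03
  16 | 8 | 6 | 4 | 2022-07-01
SELECT DISTINCT city FROM customers ORDER BY city

Execution result:
city
Chicago
Houston
Los Angeles
New York
Phoenix
San Antonio
San Diego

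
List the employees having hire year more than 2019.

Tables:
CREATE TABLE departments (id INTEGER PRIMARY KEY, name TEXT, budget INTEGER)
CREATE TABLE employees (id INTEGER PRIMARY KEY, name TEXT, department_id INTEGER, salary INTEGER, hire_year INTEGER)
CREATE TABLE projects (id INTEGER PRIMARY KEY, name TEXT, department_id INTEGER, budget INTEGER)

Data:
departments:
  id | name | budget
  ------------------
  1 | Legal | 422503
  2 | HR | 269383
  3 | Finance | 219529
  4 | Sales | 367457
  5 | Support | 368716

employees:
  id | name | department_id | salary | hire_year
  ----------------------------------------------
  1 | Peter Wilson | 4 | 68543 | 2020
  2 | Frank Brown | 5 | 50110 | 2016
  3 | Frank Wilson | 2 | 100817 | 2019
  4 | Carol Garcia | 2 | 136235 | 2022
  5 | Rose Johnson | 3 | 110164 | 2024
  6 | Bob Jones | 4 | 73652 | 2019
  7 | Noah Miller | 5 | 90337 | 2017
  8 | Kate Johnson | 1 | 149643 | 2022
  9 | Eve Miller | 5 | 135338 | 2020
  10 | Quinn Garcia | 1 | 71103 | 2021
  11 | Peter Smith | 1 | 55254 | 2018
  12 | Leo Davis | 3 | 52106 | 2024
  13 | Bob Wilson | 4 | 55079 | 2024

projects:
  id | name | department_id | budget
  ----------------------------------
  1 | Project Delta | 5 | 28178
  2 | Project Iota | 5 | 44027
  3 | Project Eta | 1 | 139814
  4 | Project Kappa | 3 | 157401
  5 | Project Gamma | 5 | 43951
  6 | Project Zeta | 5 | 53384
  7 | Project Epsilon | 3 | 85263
SELECT name, hire_year FROM employees WHERE hire_year > 2019

Execution result:
name | hire_year
Peter Wilson | 2020
Carol Garcia | 2022
Rose Johnson | 2024
Kate Johnson | 2022
Eve Miller | 2020
Quinn Garcia | 2021
Leo Davis | 2024
Bob Wilson | 2024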